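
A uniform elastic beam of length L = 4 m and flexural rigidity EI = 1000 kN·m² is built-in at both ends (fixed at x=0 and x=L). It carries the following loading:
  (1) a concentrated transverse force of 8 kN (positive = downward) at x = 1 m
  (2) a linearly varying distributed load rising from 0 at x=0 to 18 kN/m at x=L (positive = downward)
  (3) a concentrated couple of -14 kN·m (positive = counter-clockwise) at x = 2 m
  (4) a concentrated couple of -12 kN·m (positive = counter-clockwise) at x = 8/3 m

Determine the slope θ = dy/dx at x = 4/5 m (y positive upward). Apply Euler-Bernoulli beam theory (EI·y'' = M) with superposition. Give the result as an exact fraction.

θ(4/5) = -211/78125 rad

Load 1 — point force P=8 kN at a=1 m (b=L-a=3):
  θ_1 = -Pb²x(2aL-(3a+b)x)/(2L³EI)  [x≤a] = -8·3²·(4/5)·(2·1·4-(3·1+3)·(4/5))/(2·4³·1000) = -9/6250 rad
Load 2 — triangular load w₀=18 kN/m (0→w₀ over full span):
  θ_2 = -w₀(2x(L-x)(L-2x)(x+2L)+x²(L-x)²)/(120LEI) = -18·(2·(4/5)·(4-(4/5))·(4-2·(4/5))·((4/5)+2·4)+(4/5)²·(4-(4/5))²)/(120·4·1000) = -336/78125 rad
Load 3 — applied couple M₀=-14 kN·m at a=2 m (b=L-a=2):
  θ_3 = (R_Ax²/2 - M_Ax)/EI  [x≤a] with R_A=-21/4, M_A=-7/2 = ((-21/4)·(4/5)²/2 - (-7/2)·(4/5))/1000 = 7/6250 rad
Load 4 — applied couple M₀=-12 kN·m at a=8/3 m (b=L-a=4/3):
  θ_4 = (R_Ax²/2 - M_Ax)/EI  [x≤a] with R_A=-4, M_A=-4 = ((-4)·(4/5)²/2 - (-4)·(4/5))/1000 = 6/3125 rad
Superposition: θ = Σ θ_i = -211/78125 rad ≈ -0.002701 rad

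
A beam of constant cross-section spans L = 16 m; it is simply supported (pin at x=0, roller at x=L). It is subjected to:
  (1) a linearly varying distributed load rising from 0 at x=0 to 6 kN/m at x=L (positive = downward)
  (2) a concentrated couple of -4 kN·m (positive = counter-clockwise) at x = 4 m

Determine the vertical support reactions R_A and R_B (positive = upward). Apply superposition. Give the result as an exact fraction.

R_A = 63/4 kN, R_B = 129/4 kN

Load 1 — triangular load w₀=6 kN/m (0→w₀ over full span):
  R_A = w₀L/6 = 6·16/6 = 16 kN
  R_B = w₀L/3 = 6·16/3 = 32 kN
Load 2 — applied couple M₀=-4 kN·m at a=4 m (b=L-a=12):
  R_A = M₀/L = (-4)/16 = -1/4 kN
  R_B = -M₀/L = -(-4)/16 = 1/4 kN
Superposition: R_A = 63/4 kN, R_B = 129/4 kN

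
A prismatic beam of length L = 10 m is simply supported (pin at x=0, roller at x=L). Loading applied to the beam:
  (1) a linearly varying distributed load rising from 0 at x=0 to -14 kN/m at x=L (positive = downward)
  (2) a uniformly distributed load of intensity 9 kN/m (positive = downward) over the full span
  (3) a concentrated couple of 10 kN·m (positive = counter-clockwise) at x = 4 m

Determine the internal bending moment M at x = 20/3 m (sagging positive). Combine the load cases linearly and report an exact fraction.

M(20/3) = 830/81 kN·m

Load 1 — triangular load w₀=-14 kN/m (0→w₀ over full span):
  M_1 = w₀Lx/6 - w₀x³/(6L) = (-14)·10·(20/3)/6 - (-14)·(20/3)³/(6·10) = -7000/81 kN·m
Load 2 — uniform load w=9 kN/m over full span:
  M_2 = wx(L-x)/2 = 9·(20/3)·(10-(20/3))/2 = 100 kN·m
Load 3 — applied couple M₀=10 kN·m at a=4 m (b=L-a=6):
  M_3 = M₀x/L - M₀  [x>a] = 10·(20/3)/10 - 10 = -10/3 kN·m
Superposition: M = Σ M_i = 830/81 kN·m ≈ 10.246914 kN·m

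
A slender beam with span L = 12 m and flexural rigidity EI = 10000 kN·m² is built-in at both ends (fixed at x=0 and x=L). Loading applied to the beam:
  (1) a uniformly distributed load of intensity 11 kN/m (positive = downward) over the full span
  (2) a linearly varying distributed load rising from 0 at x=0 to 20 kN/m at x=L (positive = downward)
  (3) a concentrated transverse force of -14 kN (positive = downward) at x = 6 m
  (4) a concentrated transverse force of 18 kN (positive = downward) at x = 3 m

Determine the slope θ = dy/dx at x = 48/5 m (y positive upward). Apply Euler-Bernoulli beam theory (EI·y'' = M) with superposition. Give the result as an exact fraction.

Load 1 — uniform load w=11 kN/m over full span:
  θ_1 = -wx(L-x)(L-2x)/(12EI) = -11·(48/5)·(12-(48/5))·(12-2·(48/5))/(12·10000) = 1188/78125 rad
Load 2 — triangular load w₀=20 kN/m (0→w₀ over full span):
  θ_2 = -w₀(2x(L-x)(L-2x)(x+2L)+x²(L-x)²)/(120LEI) = -20·(2·(48/5)·(12-(48/5))·(12-2·(48/5))·((48/5)+2·12)+(48/5)²·(12-(48/5))²)/(120·12·10000) = 1152/78125 rad
Load 3 — point force P=-14 kN at a=6 m (b=L-a=6):
  θ_3 = Pa²(L-x)(2bL-(3b+a)(L-x))/(2L³EI)  [x>a] = (-14)·6²·(12-(48/5))·(2·6·12-(3·6+6)·(12-(48/5)))/(2·12³·10000) = -189/62500 rad
Load 4 — point force P=18 kN at a=3 m (b=L-a=9):
  θ_4 = Pa²(L-x)(2bL-(3b+a)(L-x))/(2L³EI)  [x>a] = 18·3²·(12-(48/5))·(2·9·12-(3·9+3)·(12-(48/5)))/(2·12³·10000) = 81/50000 rad
Superposition: θ = Σ θ_i = 7137/250000 rad ≈ 0.028548 rad

θ(48/5) = 7137/250000 rad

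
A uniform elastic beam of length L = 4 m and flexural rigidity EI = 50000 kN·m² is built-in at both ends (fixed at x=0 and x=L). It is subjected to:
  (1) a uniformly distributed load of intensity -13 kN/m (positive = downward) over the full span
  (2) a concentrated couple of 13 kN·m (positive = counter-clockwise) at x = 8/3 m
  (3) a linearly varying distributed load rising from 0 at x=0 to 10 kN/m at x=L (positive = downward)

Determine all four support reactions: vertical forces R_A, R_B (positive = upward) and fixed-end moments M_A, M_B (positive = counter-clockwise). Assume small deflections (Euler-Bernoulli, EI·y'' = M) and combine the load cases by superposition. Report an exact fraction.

R_A = -47/3 kN, M_A = -23/3 kN·m, R_B = -49/3 kN, M_B = 28/3 kN·m

Load 1 — uniform load w=-13 kN/m over full span:
  R_A = wL/2 = (-13)·4/2 = -26 kN
  M_A = wL²/12 = (-13)·4²/12 = -52/3 kN·m
  R_B = wL/2 = (-13)·4/2 = -26 kN
  M_B = -wL²/12 = -(-13)·4²/12 = 52/3 kN·m
Load 2 — applied couple M₀=13 kN·m at a=8/3 m (b=L-a=4/3):
  R_A = 6M₀ab/L³ = 6·13·(8/3)·(4/3)/4³ = 13/3 kN
  M_A = M₀b(2a-b)/L² = 13·(4/3)·(2·(8/3)-(4/3))/4² = 13/3 kN·m
  R_B = -6M₀ab/L³ = -6·13·(8/3)·(4/3)/4³ = -13/3 kN
  M_B = M₀a(2b-a)/L² = 13·(8/3)·(2·(4/3)-(8/3))/4² = 0 kN·m
Load 3 — triangular load w₀=10 kN/m (0→w₀ over full span):
  R_A = 3w₀L/20 = 3·10·4/20 = 6 kN
  M_A = w₀L²/30 = 10·4²/30 = 16/3 kN·m
  R_B = 7w₀L/20 = 7·10·4/20 = 14 kN
  M_B = -w₀L²/20 = -10·4²/20 = -8 kN·m
Superposition: R_A = -47/3 kN, M_A = -23/3 kN·m, R_B = -49/3 kN, M_B = 28/3 kN·m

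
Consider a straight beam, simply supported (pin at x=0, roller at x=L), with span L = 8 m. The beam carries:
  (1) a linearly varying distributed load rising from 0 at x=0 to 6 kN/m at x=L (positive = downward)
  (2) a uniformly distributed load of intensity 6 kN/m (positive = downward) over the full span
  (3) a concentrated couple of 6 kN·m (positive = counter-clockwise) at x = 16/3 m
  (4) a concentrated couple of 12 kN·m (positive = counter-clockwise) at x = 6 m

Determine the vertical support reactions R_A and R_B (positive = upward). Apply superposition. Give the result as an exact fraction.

R_A = 137/4 kN, R_B = 151/4 kN

Load 1 — triangular load w₀=6 kN/m (0→w₀ over full span):
  R_A = w₀L/6 = 6·8/6 = 8 kN
  R_B = w₀L/3 = 6·8/3 = 16 kN
Load 2 — uniform load w=6 kN/m over full span:
  R_A = wL/2 = 6·8/2 = 24 kN
  R_B = wL/2 = 6·8/2 = 24 kN
Load 3 — applied couple M₀=6 kN·m at a=16/3 m (b=L-a=8/3):
  R_A = M₀/L = 6/8 = 3/4 kN
  R_B = -M₀/L = -6/8 = -3/4 kN
Load 4 — applied couple M₀=12 kN·m at a=6 m (b=L-a=2):
  R_A = M₀/L = 12/8 = 3/2 kN
  R_B = -M₀/L = -12/8 = -3/2 kN
Superposition: R_A = 137/4 kN, R_B = 151/4 kN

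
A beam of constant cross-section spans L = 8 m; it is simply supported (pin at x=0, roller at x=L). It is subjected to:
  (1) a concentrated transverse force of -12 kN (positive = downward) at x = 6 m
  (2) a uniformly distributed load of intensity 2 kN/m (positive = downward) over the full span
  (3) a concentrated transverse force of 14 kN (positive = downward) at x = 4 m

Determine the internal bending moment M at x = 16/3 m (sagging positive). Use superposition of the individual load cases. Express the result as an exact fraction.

Load 1 — point force P=-12 kN at a=6 m (b=L-a=2):
  M_1 = Pbx/L  [x≤a] = (-12)·2·(16/3)/8 = -16 kN·m
Load 2 — uniform load w=2 kN/m over full span:
  M_2 = wx(L-x)/2 = 2·(16/3)·(8-(16/3))/2 = 128/9 kN·m
Load 3 — point force P=14 kN at a=4 m (b=L-a=4):
  M_3 = Pa(L-x)/L  [x>a] = 14·4·(8-(16/3))/8 = 56/3 kN·m
Superposition: M = Σ M_i = 152/9 kN·m ≈ 16.888889 kN·m

M(16/3) = 152/9 kN·m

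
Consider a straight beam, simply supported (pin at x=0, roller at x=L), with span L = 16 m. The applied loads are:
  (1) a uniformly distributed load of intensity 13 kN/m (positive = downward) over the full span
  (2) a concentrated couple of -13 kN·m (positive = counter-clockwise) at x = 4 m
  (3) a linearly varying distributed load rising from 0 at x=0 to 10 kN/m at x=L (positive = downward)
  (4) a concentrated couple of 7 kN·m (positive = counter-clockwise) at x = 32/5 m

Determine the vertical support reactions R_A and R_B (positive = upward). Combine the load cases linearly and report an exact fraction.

R_A = 3127/24 kN, R_B = 3785/24 kN

Load 1 — uniform load w=13 kN/m over full span:
  R_A = wL/2 = 13·16/2 = 104 kN
  R_B = wL/2 = 13·16/2 = 104 kN
Load 2 — applied couple M₀=-13 kN·m at a=4 m (b=L-a=12):
  R_A = M₀/L = (-13)/16 = -13/16 kN
  R_B = -M₀/L = -(-13)/16 = 13/16 kN
Load 3 — triangular load w₀=10 kN/m (0→w₀ over full span):
  R_A = w₀L/6 = 10·16/6 = 80/3 kN
  R_B = w₀L/3 = 10·16/3 = 160/3 kN
Load 4 — applied couple M₀=7 kN·m at a=32/5 m (b=L-a=48/5):
  R_A = M₀/L = 7/16 kN
  R_B = -M₀/L = -7/16 kN
Superposition: R_A = 3127/24 kN, R_B = 3785/24 kN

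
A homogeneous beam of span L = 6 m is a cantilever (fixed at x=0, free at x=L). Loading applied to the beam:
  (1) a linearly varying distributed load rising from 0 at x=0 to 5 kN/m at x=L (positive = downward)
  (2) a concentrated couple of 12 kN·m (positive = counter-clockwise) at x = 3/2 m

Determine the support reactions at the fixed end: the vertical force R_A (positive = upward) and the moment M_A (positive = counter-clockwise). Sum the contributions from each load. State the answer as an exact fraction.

R_A = 15 kN, M_A = 48 kN·m

Load 1 — triangular load w₀=5 kN/m (0→w₀ over full span):
  R_A = w₀L/2 = 5·6/2 = 15 kN
  M_A = w₀L²/3 = 5·6²/3 = 60 kN·m
Load 2 — applied couple M₀=12 kN·m at a=3/2 m (b=L-a=9/2):
  R_A = 0 kN
  M_A = -M₀ = -12 kN·m
Superposition: R_A = 15 kN, M_A = 48 kN·m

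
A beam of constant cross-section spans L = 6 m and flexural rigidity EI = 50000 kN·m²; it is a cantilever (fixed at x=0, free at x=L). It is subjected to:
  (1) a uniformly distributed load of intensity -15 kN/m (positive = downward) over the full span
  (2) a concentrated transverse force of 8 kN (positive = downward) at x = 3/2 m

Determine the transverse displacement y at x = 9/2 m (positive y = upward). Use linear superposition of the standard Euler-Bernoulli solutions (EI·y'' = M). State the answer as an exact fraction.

y(9/2) = 203157/6400000 m

Load 1 — uniform load w=-15 kN/m over full span:
  y_1 = -wx²(x²-4Lx+6L²)/(24EI) = -(-15)·(9/2)²·((9/2)²-4·6·(9/2)+6·6²)/(24·50000) = 41553/1280000 m
Load 2 — point force P=8 kN at a=3/2 m (b=L-a=9/2):
  y_2 = -Pa²(3x-a)/(6EI)  [x>a] = -8·(3/2)²·(3·(9/2)-(3/2))/(6·50000) = -9/12500 m
Superposition: y = Σ y_i = 203157/6400000 m ≈ 0.031743 m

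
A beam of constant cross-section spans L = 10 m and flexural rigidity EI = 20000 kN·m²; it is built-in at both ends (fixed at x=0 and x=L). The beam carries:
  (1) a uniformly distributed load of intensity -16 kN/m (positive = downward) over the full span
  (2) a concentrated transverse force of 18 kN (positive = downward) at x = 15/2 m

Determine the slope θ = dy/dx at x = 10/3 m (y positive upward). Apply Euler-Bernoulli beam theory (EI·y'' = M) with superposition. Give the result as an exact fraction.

Load 1 — uniform load w=-16 kN/m over full span:
  θ_1 = -wx(L-x)(L-2x)/(12EI) = -(-16)·(10/3)·(10-(10/3))·(10-2·(10/3))/(12·20000) = 2/405 rad
Load 2 — point force P=18 kN at a=15/2 m (b=L-a=5/2):
  θ_2 = -Pb²x(2aL-(3a+b)x)/(2L³EI)  [x≤a] = -18·(5/2)²·(10/3)·(2·(15/2)·10-(3·(15/2)+(5/2))·(10/3))/(2·10³·20000) = -1/1600 rad
Superposition: θ = Σ θ_i = 559/129600 rad ≈ 0.004313 rad

θ(10/3) = 559/129600 rad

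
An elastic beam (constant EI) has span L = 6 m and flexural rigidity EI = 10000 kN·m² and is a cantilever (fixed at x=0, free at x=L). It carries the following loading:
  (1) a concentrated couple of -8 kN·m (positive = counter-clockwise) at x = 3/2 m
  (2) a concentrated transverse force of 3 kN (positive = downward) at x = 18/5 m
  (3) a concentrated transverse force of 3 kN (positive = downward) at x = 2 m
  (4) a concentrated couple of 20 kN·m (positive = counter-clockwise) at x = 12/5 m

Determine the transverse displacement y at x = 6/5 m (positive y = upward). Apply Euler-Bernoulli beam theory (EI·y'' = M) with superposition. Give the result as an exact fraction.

Load 1 — applied couple M₀=-8 kN·m at a=3/2 m (b=L-a=9/2):
  y_1 = M₀x²/(2EI)  [x≤a] = (-8)·(6/5)²/(2·10000) = -9/15625 m
Load 2 — point force P=3 kN at a=18/5 m (b=L-a=12/5):
  y_2 = -Px²(3a-x)/(6EI)  [x≤a] = -3·(6/5)²·(3·(18/5)-(6/5))/(6·10000) = -54/78125 m
Load 3 — point force P=3 kN at a=2 m (b=L-a=4):
  y_3 = -Px²(3a-x)/(6EI)  [x≤a] = -3·(6/5)²·(3·2-(6/5))/(6·10000) = -27/78125 m
Load 4 — applied couple M₀=20 kN·m at a=12/5 m (b=L-a=18/5):
  y_4 = M₀x²/(2EI)  [x≤a] = 20·(6/5)²/(2·10000) = 9/6250 m
Superposition: y = Σ y_i = -27/156250 m ≈ -0.000173 m

y(6/5) = -27/156250 m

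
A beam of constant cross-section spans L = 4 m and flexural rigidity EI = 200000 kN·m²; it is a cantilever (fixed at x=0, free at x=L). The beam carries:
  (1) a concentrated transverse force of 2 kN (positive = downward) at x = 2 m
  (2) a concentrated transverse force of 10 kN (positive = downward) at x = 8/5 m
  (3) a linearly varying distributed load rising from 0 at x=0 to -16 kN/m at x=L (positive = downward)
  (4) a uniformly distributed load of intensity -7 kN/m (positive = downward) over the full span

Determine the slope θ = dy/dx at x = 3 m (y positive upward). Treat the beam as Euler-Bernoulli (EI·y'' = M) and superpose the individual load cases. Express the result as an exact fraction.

θ(3) = 911/1000000 rad

Load 1 — point force P=2 kN at a=2 m (b=L-a=2):
  θ_1 = -Pa²/(2EI)  [x>a] = -2·2²/(2·200000) = -1/50000 rad
Load 2 — point force P=10 kN at a=8/5 m (b=L-a=12/5):
  θ_2 = -Pa²/(2EI)  [x>a] = -10·(8/5)²/(2·200000) = -1/15625 rad
Load 3 — triangular load w₀=-16 kN/m (0→w₀ over full span):
  θ_3 = (w₀Lx²/4-w₀L²x/3-w₀x⁴/(24L))/EI = ((-16)·4·3²/4-(-16)·4²·3/3-(-16)·3⁴/(24·4))/200000 = 251/400000 rad
Load 4 — uniform load w=-7 kN/m over full span:
  θ_4 = -wx(x²-3Lx+3L²)/(6EI) = -(-7)·3·(3²-3·4·3+3·4²)/(6·200000) = 147/400000 rad
Superposition: θ = Σ θ_i = 911/1000000 rad ≈ 0.000911 rad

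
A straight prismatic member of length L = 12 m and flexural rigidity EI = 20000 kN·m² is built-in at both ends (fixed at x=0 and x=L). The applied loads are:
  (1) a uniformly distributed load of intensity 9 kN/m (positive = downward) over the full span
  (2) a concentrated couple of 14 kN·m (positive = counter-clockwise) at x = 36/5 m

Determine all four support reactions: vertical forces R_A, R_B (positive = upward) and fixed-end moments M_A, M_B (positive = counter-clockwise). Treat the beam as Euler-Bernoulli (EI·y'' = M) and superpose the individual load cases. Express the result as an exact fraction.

Load 1 — uniform load w=9 kN/m over full span:
  R_A = wL/2 = 9·12/2 = 54 kN
  M_A = wL²/12 = 9·12²/12 = 108 kN·m
  R_B = wL/2 = 9·12/2 = 54 kN
  M_B = -wL²/12 = -9·12²/12 = -108 kN·m
Load 2 — applied couple M₀=14 kN·m at a=36/5 m (b=L-a=24/5):
  R_A = 6M₀ab/L³ = 6·14·(36/5)·(24/5)/12³ = 42/25 kN
  M_A = M₀b(2a-b)/L² = 14·(24/5)·(2·(36/5)-(24/5))/12² = 112/25 kN·m
  R_B = -6M₀ab/L³ = -6·14·(36/5)·(24/5)/12³ = -42/25 kN
  M_B = M₀a(2b-a)/L² = 14·(36/5)·(2·(24/5)-(36/5))/12² = 42/25 kN·m
Superposition: R_A = 1392/25 kN, M_A = 2812/25 kN·m, R_B = 1308/25 kN, M_B = -2658/25 kN·m

R_A = 1392/25 kN, M_A = 2812/25 kN·m, R_B = 1308/25 kN, M_B = -2658/25 kN·m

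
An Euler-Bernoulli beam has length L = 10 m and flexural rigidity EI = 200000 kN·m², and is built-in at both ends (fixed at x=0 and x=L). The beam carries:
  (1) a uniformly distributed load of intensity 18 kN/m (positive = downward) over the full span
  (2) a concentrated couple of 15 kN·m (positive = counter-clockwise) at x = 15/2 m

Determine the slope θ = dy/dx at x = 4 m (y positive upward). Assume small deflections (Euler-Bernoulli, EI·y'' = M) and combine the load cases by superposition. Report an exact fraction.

Load 1 — uniform load w=18 kN/m over full span:
  θ_1 = -wx(L-x)(L-2x)/(12EI) = -18·4·(10-4)·(10-2·4)/(12·200000) = -9/25000 rad
Load 2 — applied couple M₀=15 kN·m at a=15/2 m (b=L-a=5/2):
  θ_2 = (R_Ax²/2 - M_Ax)/EI  [x≤a] with R_A=27/16, M_A=75/16 = ((27/16)·4²/2 - (75/16)·4)/200000 = -21/800000 rad
Superposition: θ = Σ θ_i = -309/800000 rad ≈ -0.000386 rad

θ(4) = -309/800000 rad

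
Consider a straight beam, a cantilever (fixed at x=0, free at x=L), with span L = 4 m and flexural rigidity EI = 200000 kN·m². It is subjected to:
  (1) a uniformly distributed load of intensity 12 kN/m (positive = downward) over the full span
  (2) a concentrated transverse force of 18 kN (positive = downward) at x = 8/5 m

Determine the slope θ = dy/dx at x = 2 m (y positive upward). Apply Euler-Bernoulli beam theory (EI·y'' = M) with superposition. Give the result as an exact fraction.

Load 1 — uniform load w=12 kN/m over full span:
  θ_1 = -wx(x²-3Lx+3L²)/(6EI) = -12·2·(2²-3·4·2+3·4²)/(6·200000) = -7/12500 rad
Load 2 — point force P=18 kN at a=8/5 m (b=L-a=12/5):
  θ_2 = -Pa²/(2EI)  [x>a] = -18·(8/5)²/(2·200000) = -9/78125 rad
Superposition: θ = Σ θ_i = -211/312500 rad ≈ -0.000675 rad

θ(2) = -211/312500 rad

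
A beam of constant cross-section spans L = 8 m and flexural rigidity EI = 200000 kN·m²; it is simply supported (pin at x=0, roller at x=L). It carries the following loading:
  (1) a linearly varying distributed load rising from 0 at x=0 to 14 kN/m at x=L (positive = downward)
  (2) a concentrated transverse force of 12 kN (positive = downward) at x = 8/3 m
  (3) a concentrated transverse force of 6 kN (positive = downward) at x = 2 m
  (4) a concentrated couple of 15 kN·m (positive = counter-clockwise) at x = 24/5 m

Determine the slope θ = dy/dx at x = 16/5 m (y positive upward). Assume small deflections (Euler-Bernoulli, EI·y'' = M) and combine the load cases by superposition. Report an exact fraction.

θ(16/5) = -1057799/3375000000 rad

Load 1 — triangular load w₀=14 kN/m (0→w₀ over full span):
  θ_1 = -w₀(7L⁴-30L²x²+15x⁴)/(360LEI) = -14·(7·8⁴-30·8²·(16/5)²+15·(16/5)⁴)/(360·8·200000) = -4522/17578125 rad
Load 2 — point force P=12 kN at a=8/3 m (b=L-a=16/3):
  θ_2 = -Pa(2L²-6Lx+3x²+a²)/(6LEI)  [x>a] = -12·(8/3)·(2·8²-6·8·(16/5)+3·(16/5)²+(8/3)²)/(6·8·200000) = -86/2109375 rad
Load 3 — point force P=6 kN at a=2 m (b=L-a=6):
  θ_3 = -Pa(2L²-6Lx+3x²+a²)/(6LEI)  [x>a] = -6·2·(2·8²-6·8·(16/5)+3·(16/5)²+2²)/(6·8·200000) = -57/5000000 rad
Load 4 — applied couple M₀=15 kN·m at a=24/5 m (b=L-a=16/5):
  θ_4 = (M₀x²/(2L)+C₁)/EI  [x≤a] with C₁=M₀(3b²-L²)/(6L)=-52/5 = (15·(16/5)²/(2·8)+(-52/5))/200000 = -1/250000 rad
Superposition: θ = Σ θ_i = -1057799/3375000000 rad ≈ -0.000313 rad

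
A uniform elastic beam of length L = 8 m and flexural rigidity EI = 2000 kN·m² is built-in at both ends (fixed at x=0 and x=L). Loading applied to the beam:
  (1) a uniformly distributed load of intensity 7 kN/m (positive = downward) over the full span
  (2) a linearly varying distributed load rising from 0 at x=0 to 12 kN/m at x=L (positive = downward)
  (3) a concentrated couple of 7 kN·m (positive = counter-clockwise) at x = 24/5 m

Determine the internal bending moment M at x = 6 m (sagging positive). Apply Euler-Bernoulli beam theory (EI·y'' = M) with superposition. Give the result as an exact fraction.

Load 1 — uniform load w=7 kN/m over full span:
  M_1 = wLx/2 - wL²/12 - wx²/2 = 7·8·6/2 - 7·8²/12 - 7·6²/2 = 14/3 kN·m
Load 2 — triangular load w₀=12 kN/m (0→w₀ over full span):
  M_2 = 3w₀Lx/20 - w₀L²/30 - w₀x³/(6L) = 3·12·8·6/20 - 12·8²/30 - 12·6³/(6·8) = 34/5 kN·m
Load 3 — applied couple M₀=7 kN·m at a=24/5 m (b=L-a=16/5):
  M_3 = R_Ax - M_A - M₀  [x>a] with R_A=63/50, M_A=56/25 = (63/50)·6 - (56/25) - 7 = -42/25 kN·m
Superposition: M = Σ M_i = 734/75 kN·m ≈ 9.786667 kN·m

M(6) = 734/75 kN·m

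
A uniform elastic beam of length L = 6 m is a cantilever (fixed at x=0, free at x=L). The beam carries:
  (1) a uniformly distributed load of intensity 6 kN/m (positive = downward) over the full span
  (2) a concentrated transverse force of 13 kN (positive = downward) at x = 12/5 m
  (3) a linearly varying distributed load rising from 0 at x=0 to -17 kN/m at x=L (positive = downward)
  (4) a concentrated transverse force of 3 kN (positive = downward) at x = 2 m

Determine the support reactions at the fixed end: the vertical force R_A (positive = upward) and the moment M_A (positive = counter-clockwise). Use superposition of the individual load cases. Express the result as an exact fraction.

R_A = 1 kN, M_A = -294/5 kN·m

Load 1 — uniform load w=6 kN/m over full span:
  R_A = wL = 6·6 = 36 kN
  M_A = wL²/2 = 6·6²/2 = 108 kN·m
Load 2 — point force P=13 kN at a=12/5 m (b=L-a=18/5):
  R_A = P = 13 kN
  M_A = Pa = 13·(12/5) = 156/5 kN·m
Load 3 — triangular load w₀=-17 kN/m (0→w₀ over full span):
  R_A = w₀L/2 = (-17)·6/2 = -51 kN
  M_A = w₀L²/3 = (-17)·6²/3 = -204 kN·m
Load 4 — point force P=3 kN at a=2 m (b=L-a=4):
  R_A = P = 3 kN
  M_A = Pa = 3·2 = 6 kN·m
Superposition: R_A = 1 kN, M_A = -294/5 kN·m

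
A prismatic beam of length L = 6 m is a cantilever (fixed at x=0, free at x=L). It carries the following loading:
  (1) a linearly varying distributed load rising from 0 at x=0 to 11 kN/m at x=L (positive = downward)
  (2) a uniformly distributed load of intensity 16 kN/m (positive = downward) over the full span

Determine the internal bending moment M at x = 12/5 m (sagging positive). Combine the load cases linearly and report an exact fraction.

Load 1 — triangular load w₀=11 kN/m (0→w₀ over full span):
  M_1 = w₀Lx/2 - w₀L²/3 - w₀x³/(6L) = 11·6·(12/5)/2 - 11·6²/3 - 11·(12/5)³/(6·6) = -7128/125 kN·m
Load 2 — uniform load w=16 kN/m over full span:
  M_2 = -w(L-x)²/2 = -16·(6-(12/5))²/2 = -2592/25 kN·m
Superposition: M = Σ M_i = -20088/125 kN·m ≈ -160.704000 kN·m

M(12/5) = -20088/125 kN·m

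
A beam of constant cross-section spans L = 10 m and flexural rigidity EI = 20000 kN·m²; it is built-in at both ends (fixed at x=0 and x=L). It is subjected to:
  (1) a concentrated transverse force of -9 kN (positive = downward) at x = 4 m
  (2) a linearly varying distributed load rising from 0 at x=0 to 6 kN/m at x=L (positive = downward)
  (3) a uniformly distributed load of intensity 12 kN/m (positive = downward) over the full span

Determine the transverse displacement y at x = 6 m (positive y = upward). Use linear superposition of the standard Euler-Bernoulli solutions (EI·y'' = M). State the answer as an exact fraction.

y(6) = -2559/156250 m

Load 1 — point force P=-9 kN at a=4 m (b=L-a=6):
  y_1 = -Pa²(L-x)²(3bL-(3b+a)(L-x))/(6L³EI)  [x>a] = -(-9)·4²·(10-6)²·(3·6·10-(3·6+4)·(10-6))/(6·10³·20000) = 138/78125 m
Load 2 — triangular load w₀=6 kN/m (0→w₀ over full span):
  y_2 = -w₀x²(L-x)²(x+2L)/(120LEI) = -6·6²·(10-6)²·(6+2·10)/(120·10·20000) = -117/31250 m
Load 3 — uniform load w=12 kN/m over full span:
  y_3 = -wx²(L-x)²/(24EI) = -12·6²·(10-6)²/(24·20000) = -9/625 m
Superposition: y = Σ y_i = -2559/156250 m ≈ -0.016378 m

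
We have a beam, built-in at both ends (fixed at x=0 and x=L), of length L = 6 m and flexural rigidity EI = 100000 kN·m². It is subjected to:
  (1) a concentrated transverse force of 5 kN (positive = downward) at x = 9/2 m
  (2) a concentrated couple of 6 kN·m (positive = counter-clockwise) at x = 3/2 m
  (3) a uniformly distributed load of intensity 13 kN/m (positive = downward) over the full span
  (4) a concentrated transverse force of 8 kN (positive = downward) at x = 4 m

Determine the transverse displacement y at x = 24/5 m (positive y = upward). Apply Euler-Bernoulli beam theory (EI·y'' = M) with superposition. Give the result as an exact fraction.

y(24/5) = -665431/3000000000 m

Load 1 — point force P=5 kN at a=9/2 m (b=L-a=3/2):
  y_1 = -Pa²(L-x)²(3bL-(3b+a)(L-x))/(6L³EI)  [x>a] = -5·(9/2)²·(6-(24/5))²·(3·(3/2)·6-(3·(3/2)+(9/2))·(6-(24/5)))/(6·6³·100000) = -729/40000000 m
Load 2 — applied couple M₀=6 kN·m at a=3/2 m (b=L-a=9/2):
  y_2 = (R_Ax³/6 - M_Ax²/2 - M₀(x-a)²/2)/EI  [x>a] with R_A=9/8, M_A=-9/8 = ((9/8)·(24/5)³/6 - (-9/8)·(24/5)²/2 - 6·((24/5)-(3/2))²/2)/100000 = 513/50000000 m
Load 3 — uniform load w=13 kN/m over full span:
  y_3 = -wx²(L-x)²/(24EI) = -13·(24/5)²·(6-(24/5))²/(24·100000) = -351/1953125 m
Load 4 — point force P=8 kN at a=4 m (b=L-a=2):
  y_4 = -Pa²(L-x)²(3bL-(3b+a)(L-x))/(6L³EI)  [x>a] = -8·4²·(6-(24/5))²·(3·2·6-(3·2+4)·(6-(24/5)))/(6·6³·100000) = -8/234375 m
Superposition: y = Σ y_i = -665431/3000000000 m ≈ -0.000222 m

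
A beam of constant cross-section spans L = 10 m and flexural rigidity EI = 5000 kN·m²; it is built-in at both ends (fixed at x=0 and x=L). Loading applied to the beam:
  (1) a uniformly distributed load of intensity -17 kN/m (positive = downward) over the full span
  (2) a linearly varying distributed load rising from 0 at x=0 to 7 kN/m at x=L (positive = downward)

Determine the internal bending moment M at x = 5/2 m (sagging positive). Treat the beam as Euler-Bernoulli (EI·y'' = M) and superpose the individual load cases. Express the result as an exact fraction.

M(5/2) = -1595/96 kN·m

Load 1 — uniform load w=-17 kN/m over full span:
  M_1 = wLx/2 - wL²/12 - wx²/2 = (-17)·10·(5/2)/2 - (-17)·10²/12 - (-17)·(5/2)²/2 = -425/24 kN·m
Load 2 — triangular load w₀=7 kN/m (0→w₀ over full span):
  M_2 = 3w₀Lx/20 - w₀L²/30 - w₀x³/(6L) = 3·7·10·(5/2)/20 - 7·10²/30 - 7·(5/2)³/(6·10) = 35/32 kN·m
Superposition: M = Σ M_i = -1595/96 kN·m ≈ -16.614583 kN·m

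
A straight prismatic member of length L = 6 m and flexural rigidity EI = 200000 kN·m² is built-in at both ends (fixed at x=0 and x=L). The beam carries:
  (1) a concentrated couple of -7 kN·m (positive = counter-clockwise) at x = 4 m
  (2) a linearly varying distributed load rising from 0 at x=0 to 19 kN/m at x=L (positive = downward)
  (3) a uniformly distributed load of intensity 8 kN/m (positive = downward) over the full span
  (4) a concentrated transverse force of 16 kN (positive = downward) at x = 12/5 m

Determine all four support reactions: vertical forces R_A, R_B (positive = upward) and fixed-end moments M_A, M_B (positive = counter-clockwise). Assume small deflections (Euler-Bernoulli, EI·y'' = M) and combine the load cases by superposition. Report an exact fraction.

R_A = 112303/2250 kN, M_A = 21859/375 kN·m, R_B = 159947/2250 kN, M_B = -8427/125 kN·m

Load 1 — applied couple M₀=-7 kN·m at a=4 m (b=L-a=2):
  R_A = 6M₀ab/L³ = 6·(-7)·4·2/6³ = -14/9 kN
  M_A = M₀b(2a-b)/L² = (-7)·2·(2·4-2)/6² = -7/3 kN·m
  R_B = -6M₀ab/L³ = -6·(-7)·4·2/6³ = 14/9 kN
  M_B = M₀a(2b-a)/L² = (-7)·4·(2·2-4)/6² = 0 kN·m
Load 2 — triangular load w₀=19 kN/m (0→w₀ over full span):
  R_A = 3w₀L/20 = 3·19·6/20 = 171/10 kN
  M_A = w₀L²/30 = 19·6²/30 = 114/5 kN·m
  R_B = 7w₀L/20 = 7·19·6/20 = 399/10 kN
  M_B = -w₀L²/20 = -19·6²/20 = -171/5 kN·m
Load 3 — uniform load w=8 kN/m over full span:
  R_A = wL/2 = 8·6/2 = 24 kN
  M_A = wL²/12 = 8·6²/12 = 24 kN·m
  R_B = wL/2 = 8·6/2 = 24 kN
  M_B = -wL²/12 = -8·6²/12 = -24 kN·m
Load 4 — point force P=16 kN at a=12/5 m (b=L-a=18/5):
  R_A = Pb²(3a+b)/L³ = 16·(18/5)²·(3·(12/5)+(18/5))/6³ = 1296/125 kN
  M_A = Pab²/L² = 16·(12/5)·(18/5)²/6² = 1728/125 kN·m
  R_B = Pa²(a+3b)/L³ = 16·(12/5)²·((12/5)+3·(18/5))/6³ = 704/125 kN
  M_B = -Pa²b/L² = -16·(12/5)²·(18/5)/6² = -1152/125 kN·m
Superposition: R_A = 112303/2250 kN, M_A = 21859/375 kN·m, R_B = 159947/2250 kN, M_B = -8427/125 kN·m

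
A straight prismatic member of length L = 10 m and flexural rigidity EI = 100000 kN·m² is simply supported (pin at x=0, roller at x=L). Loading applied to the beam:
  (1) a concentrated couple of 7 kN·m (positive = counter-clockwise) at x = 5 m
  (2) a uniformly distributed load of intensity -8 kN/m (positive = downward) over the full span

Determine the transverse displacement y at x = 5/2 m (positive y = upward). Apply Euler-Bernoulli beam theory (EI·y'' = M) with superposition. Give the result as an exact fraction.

y(5/2) = 943/128000 m

Load 1 — applied couple M₀=7 kN·m at a=5 m (b=L-a=5):
  y_1 = (M₀x³/(6L)+C₁x)/EI  [x≤a] with C₁=M₀(3b²-L²)/(6L)=-35/12 = (7·(5/2)³/(6·10)+(-35/12)·(5/2))/100000 = -7/128000 m
Load 2 — uniform load w=-8 kN/m over full span:
  y_2 = -wx(L³-2Lx²+x³)/(24EI) = -(-8)·(5/2)·(10³-2·10·(5/2)²+(5/2)³)/(24·100000) = 19/2560 m
Superposition: y = Σ y_i = 943/128000 m ≈ 0.007367 m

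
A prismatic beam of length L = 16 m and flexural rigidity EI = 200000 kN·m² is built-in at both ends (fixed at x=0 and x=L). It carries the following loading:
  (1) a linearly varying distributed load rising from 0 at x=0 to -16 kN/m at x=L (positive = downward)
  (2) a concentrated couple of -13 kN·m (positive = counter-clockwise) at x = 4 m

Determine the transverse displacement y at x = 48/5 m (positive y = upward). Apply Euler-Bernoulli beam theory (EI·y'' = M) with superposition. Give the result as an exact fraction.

Load 1 — triangular load w₀=-16 kN/m (0→w₀ over full span):
  y_1 = -w₀x²(L-x)²(x+2L)/(120LEI) = -(-16)·(48/5)²·(16-(48/5))²·((48/5)+2·16)/(120·16·200000) = 319488/48828125 m
Load 2 — applied couple M₀=-13 kN·m at a=4 m (b=L-a=12):
  y_2 = (R_Ax³/6 - M_Ax²/2 - M₀(x-a)²/2)/EI  [x>a] with R_A=-117/128, M_A=39/16 = ((-117/128)·(48/5)³/6 - (39/16)·(48/5)²/2 - (-13)·((48/5)-4)²/2)/200000 = -169/781250 m
Superposition: y = Σ y_i = 617851/97656250 m ≈ 0.006327 m

y(48/5) = 617851/97656250 m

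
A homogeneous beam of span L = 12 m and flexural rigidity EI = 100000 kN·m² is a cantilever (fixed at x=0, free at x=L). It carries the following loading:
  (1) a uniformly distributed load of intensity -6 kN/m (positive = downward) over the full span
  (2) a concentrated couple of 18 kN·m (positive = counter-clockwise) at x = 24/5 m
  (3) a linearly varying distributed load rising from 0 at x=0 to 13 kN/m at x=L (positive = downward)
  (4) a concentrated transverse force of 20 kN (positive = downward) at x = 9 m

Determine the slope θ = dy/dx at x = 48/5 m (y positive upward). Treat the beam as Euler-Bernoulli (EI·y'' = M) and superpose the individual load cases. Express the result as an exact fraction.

θ(48/5) = -559053/31250000 rad

Load 1 — uniform load w=-6 kN/m over full span:
  θ_1 = -wx(x²-3Lx+3L²)/(6EI) = -(-6)·(48/5)·((48/5)²-3·12·(48/5)+3·12²)/(6·100000) = 6696/390625 rad
Load 2 — applied couple M₀=18 kN·m at a=24/5 m (b=L-a=36/5):
  θ_2 = M₀a/EI  [x>a] = 18·(24/5)/100000 = 27/31250 rad
Load 3 — triangular load w₀=13 kN/m (0→w₀ over full span):
  θ_3 = (w₀Lx²/4-w₀L²x/3-w₀x⁴/(24L))/EI = (13·12·(48/5)²/4-13·12²·(48/5)/3-13·(48/5)⁴/(24·12))/100000 = -54288/1953125 rad
Load 4 — point force P=20 kN at a=9 m (b=L-a=3):
  θ_4 = -Pa²/(2EI)  [x>a] = -20·9²/(2·100000) = -81/10000 rad
Superposition: θ = Σ θ_i = -559053/31250000 rad ≈ -0.017890 rad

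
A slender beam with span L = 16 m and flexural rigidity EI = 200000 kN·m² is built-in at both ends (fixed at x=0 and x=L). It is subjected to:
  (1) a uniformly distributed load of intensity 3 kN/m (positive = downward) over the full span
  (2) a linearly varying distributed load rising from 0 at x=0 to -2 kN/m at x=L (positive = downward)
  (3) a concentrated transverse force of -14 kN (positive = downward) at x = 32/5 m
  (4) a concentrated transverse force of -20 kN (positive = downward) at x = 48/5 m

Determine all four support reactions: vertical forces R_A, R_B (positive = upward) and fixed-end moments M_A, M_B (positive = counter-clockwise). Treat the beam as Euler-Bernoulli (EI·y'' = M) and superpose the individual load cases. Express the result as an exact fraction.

Load 1 — uniform load w=3 kN/m over full span:
  R_A = wL/2 = 3·16/2 = 24 kN
  M_A = wL²/12 = 3·16²/12 = 64 kN·m
  R_B = wL/2 = 3·16/2 = 24 kN
  M_B = -wL²/12 = -3·16²/12 = -64 kN·m
Load 2 — triangular load w₀=-2 kN/m (0→w₀ over full span):
  R_A = 3w₀L/20 = 3·(-2)·16/20 = -24/5 kN
  M_A = w₀L²/30 = (-2)·16²/30 = -256/15 kN·m
  R_B = 7w₀L/20 = 7·(-2)·16/20 = -56/5 kN
  M_B = -w₀L²/20 = -(-2)·16²/20 = 128/5 kN·m
Load 3 — point force P=-14 kN at a=32/5 m (b=L-a=48/5):
  R_A = Pb²(3a+b)/L³ = (-14)·(48/5)²·(3·(32/5)+(48/5))/16³ = -1134/125 kN
  M_A = Pab²/L² = (-14)·(32/5)·(48/5)²/16² = -4032/125 kN·m
  R_B = Pa²(a+3b)/L³ = (-14)·(32/5)²·((32/5)+3·(48/5))/16³ = -616/125 kN
  M_B = -Pa²b/L² = -(-14)·(32/5)²·(48/5)/16² = 2688/125 kN·m
Load 4 — point force P=-20 kN at a=48/5 m (b=L-a=32/5):
  R_A = Pb²(3a+b)/L³ = (-20)·(32/5)²·(3·(48/5)+(32/5))/16³ = -176/25 kN
  M_A = Pab²/L² = (-20)·(48/5)·(32/5)²/16² = -768/25 kN·m
  R_B = Pa²(a+3b)/L³ = (-20)·(48/5)²·((48/5)+3·(32/5))/16³ = -324/25 kN
  M_B = -Pa²b/L² = -(-20)·(48/5)²·(32/5)/16² = 1152/25 kN·m
Superposition: R_A = 386/125 kN, M_A = -6016/375 kN·m, R_B = -636/125 kN, M_B = 3648/125 kN·m

R_A = 386/125 kN, M_A = -6016/375 kN·m, R_B = -636/125 kN, M_B = 3648/125 kN·m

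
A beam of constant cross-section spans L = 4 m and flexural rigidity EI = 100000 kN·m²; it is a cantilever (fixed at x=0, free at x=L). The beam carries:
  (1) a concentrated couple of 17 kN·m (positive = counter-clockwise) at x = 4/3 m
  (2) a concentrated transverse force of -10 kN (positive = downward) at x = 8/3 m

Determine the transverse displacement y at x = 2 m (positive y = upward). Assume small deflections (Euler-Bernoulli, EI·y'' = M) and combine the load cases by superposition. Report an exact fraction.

Load 1 — applied couple M₀=17 kN·m at a=4/3 m (b=L-a=8/3):
  y_1 = M₀a(2x-a)/(2EI)  [x>a] = 17·(4/3)·(2·2-(4/3))/(2·100000) = 17/56250 m
Load 2 — point force P=-10 kN at a=8/3 m (b=L-a=4/3):
  y_2 = -Px²(3a-x)/(6EI)  [x≤a] = -(-10)·2²·(3·(8/3)-2)/(6·100000) = 1/2500 m
Superposition: y = Σ y_i = 79/112500 m ≈ 0.000702 m

y(2) = 79/112500 m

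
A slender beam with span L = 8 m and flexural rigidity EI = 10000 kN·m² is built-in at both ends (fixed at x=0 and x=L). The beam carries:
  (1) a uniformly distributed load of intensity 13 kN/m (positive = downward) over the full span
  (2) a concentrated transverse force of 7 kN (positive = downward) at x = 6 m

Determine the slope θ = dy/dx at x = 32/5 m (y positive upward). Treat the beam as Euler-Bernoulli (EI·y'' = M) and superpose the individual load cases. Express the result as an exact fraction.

Load 1 — uniform load w=13 kN/m over full span:
  θ_1 = -wx(L-x)(L-2x)/(12EI) = -13·(32/5)·(8-(32/5))·(8-2·(32/5))/(12·10000) = 416/78125 rad
Load 2 — point force P=7 kN at a=6 m (b=L-a=2):
  θ_2 = Pa²(L-x)(2bL-(3b+a)(L-x))/(2L³EI)  [x>a] = 7·6²·(8-(32/5))·(2·2·8-(3·2+6)·(8-(32/5)))/(2·8³·10000) = 63/125000 rad
Superposition: θ = Σ θ_i = 3643/625000 rad ≈ 0.005829 rad

θ(32/5) = 3643/625000 rad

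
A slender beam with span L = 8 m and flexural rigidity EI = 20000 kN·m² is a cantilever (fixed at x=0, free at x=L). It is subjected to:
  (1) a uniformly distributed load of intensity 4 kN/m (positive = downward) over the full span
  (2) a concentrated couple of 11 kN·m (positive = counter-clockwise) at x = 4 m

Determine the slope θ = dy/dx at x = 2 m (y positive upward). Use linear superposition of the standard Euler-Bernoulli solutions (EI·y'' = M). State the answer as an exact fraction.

θ(2) = -263/30000 rad

Load 1 — uniform load w=4 kN/m over full span:
  θ_1 = -wx(x²-3Lx+3L²)/(6EI) = -4·2·(2²-3·8·2+3·8²)/(6·20000) = -37/3750 rad
Load 2 — applied couple M₀=11 kN·m at a=4 m (b=L-a=4):
  θ_2 = M₀x/EI  [x≤a] = 11·2/20000 = 11/10000 rad
Superposition: θ = Σ θ_i = -263/30000 rad ≈ -0.008767 rad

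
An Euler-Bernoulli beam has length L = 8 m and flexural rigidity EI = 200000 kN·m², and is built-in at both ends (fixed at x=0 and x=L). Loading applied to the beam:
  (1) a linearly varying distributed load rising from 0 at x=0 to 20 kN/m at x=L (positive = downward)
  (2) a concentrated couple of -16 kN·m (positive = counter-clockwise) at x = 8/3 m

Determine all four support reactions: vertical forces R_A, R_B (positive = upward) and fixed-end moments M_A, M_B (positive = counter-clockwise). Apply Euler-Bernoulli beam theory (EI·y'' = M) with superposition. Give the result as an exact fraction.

R_A = 64/3 kN, M_A = 128/3 kN·m, R_B = 176/3 kN, M_B = -208/3 kN·m

Load 1 — triangular load w₀=20 kN/m (0→w₀ over full span):
  R_A = 3w₀L/20 = 3·20·8/20 = 24 kN
  M_A = w₀L²/30 = 20·8²/30 = 128/3 kN·m
  R_B = 7w₀L/20 = 7·20·8/20 = 56 kN
  M_B = -w₀L²/20 = -20·8²/20 = -64 kN·m
Load 2 — applied couple M₀=-16 kN·m at a=8/3 m (b=L-a=16/3):
  R_A = 6M₀ab/L³ = 6·(-16)·(8/3)·(16/3)/8³ = -8/3 kN
  M_A = M₀b(2a-b)/L² = (-16)·(16/3)·(2·(8/3)-(16/3))/8² = 0 kN·m
  R_B = -6M₀ab/L³ = -6·(-16)·(8/3)·(16/3)/8³ = 8/3 kN
  M_B = M₀a(2b-a)/L² = (-16)·(8/3)·(2·(16/3)-(8/3))/8² = -16/3 kN·m
Superposition: R_A = 64/3 kN, M_A = 128/3 kN·m, R_B = 176/3 kN, M_B = -208/3 kN·m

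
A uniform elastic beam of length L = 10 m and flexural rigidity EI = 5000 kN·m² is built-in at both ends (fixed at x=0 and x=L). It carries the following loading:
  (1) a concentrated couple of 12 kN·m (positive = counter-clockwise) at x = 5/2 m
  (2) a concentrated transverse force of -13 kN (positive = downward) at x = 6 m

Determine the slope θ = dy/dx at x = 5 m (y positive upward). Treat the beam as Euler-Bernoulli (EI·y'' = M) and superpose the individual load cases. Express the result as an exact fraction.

Load 1 — applied couple M₀=12 kN·m at a=5/2 m (b=L-a=15/2):
  θ_1 = (R_Ax²/2 - M_Ax - M₀(x-a))/EI  [x>a] with R_A=27/20, M_A=-9/4 = ((27/20)·5²/2 - (-9/4)·5 - 12·(5-(5/2)))/5000 = -3/8000 rad
Load 2 — point force P=-13 kN at a=6 m (b=L-a=4):
  θ_2 = -Pb²x(2aL-(3a+b)x)/(2L³EI)  [x≤a] = -(-13)·4²·5·(2·6·10-(3·6+4)·5)/(2·10³·5000) = 13/12500 rad
Superposition: θ = Σ θ_i = 133/200000 rad ≈ 0.000665 rad

θ(5) = 133/200000 rad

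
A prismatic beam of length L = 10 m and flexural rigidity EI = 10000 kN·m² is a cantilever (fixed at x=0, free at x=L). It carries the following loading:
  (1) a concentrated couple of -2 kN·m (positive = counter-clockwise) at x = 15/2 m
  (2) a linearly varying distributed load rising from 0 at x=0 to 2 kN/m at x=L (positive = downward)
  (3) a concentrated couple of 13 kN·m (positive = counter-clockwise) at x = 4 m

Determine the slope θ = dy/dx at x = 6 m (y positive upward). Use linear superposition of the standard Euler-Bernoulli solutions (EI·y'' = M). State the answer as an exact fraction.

Load 1 — applied couple M₀=-2 kN·m at a=15/2 m (b=L-a=5/2):
  θ_1 = M₀x/EI  [x≤a] = (-2)·6/10000 = -3/2500 rad
Load 2 — triangular load w₀=2 kN/m (0→w₀ over full span):
  θ_2 = (w₀Lx²/4-w₀L²x/3-w₀x⁴/(24L))/EI = (2·10·6²/4-2·10²·6/3-2·6⁴/(24·10))/10000 = -577/25000 rad
Load 3 — applied couple M₀=13 kN·m at a=4 m (b=L-a=6):
  θ_3 = M₀a/EI  [x>a] = 13·4/10000 = 13/2500 rad
Superposition: θ = Σ θ_i = -477/25000 rad ≈ -0.019080 rad

θ(6) = -477/25000 rad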